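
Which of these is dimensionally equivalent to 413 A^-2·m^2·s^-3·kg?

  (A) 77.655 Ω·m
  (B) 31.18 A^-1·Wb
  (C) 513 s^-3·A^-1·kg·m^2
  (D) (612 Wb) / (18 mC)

(D)

Reference: kg·m²·s⁻³·A⁻².
Each option:
  (A) Ω·m = V·A⁻¹·m = kg·m³·s⁻³·A⁻²
  (B) Wb·A⁻¹ = V·s·A⁻¹ = kg·m²·s⁻²·A⁻²
  (C) kg·m²·s⁻³·A⁻¹
  (D) [kg·m²·s⁻²·A⁻¹] / [s·A] = kg·m²·s⁻³·A⁻²  ← same
Only (D) matches kg·m²·s⁻³·A⁻².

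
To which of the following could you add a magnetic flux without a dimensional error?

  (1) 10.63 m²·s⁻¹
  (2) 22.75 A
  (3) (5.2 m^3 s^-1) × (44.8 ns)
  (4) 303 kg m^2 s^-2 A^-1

Reference: [magnetic flux] = kg·m²·s⁻²·A⁻¹.
Each option:
  (1) m²·s⁻¹
  (2) A
  (3) [m³·s⁻¹] · [s] = m³
  (4) kg·m²·s⁻²·A⁻¹  ← same
Only (4) matches kg·m²·s⁻²·A⁻¹.

(4)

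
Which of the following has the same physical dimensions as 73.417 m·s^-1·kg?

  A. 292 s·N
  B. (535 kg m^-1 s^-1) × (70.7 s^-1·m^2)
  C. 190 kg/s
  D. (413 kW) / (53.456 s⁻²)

Reference: kg·m·s⁻¹.
Each option:
  A. N·s = kg·m·s⁻²·s = kg·m·s⁻¹  ← same
  B. [kg·m⁻¹·s⁻¹] · [m²·s⁻¹] = kg·m·s⁻²
  C. kg·s⁻¹
  D. [kg·m²·s⁻³] / [s⁻²] = kg·m²·s⁻¹
Only A. matches kg·m·s⁻¹.

A.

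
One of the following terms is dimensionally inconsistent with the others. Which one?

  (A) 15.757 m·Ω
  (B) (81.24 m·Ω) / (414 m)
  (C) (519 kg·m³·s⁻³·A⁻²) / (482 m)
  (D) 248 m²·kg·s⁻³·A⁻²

(A)

Reduce each to base SI dimensions:
  (A) Ω·m = V·A⁻¹·m = kg·m³·s⁻³·A⁻²
  (B) [kg·m³·s⁻³·A⁻²] / [m] = kg·m²·s⁻³·A⁻²
  (C) [kg·m³·s⁻³·A⁻²] / [m] = kg·m²·s⁻³·A⁻²
  (D) kg·m²·s⁻³·A⁻²
All reduce to kg·m²·s⁻³·A⁻² except (A), which is kg·m³·s⁻³·A⁻².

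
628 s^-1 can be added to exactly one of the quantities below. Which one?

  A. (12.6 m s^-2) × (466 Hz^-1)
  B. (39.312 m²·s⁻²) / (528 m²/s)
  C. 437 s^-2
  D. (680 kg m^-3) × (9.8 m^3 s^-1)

Reference: s⁻¹.
Each option:
  A. [m·s⁻²] · [s] = m·s⁻¹
  B. [m²·s⁻²] / [m²·s⁻¹] = s⁻¹  ← same
  C. s⁻²
  D. [kg·m⁻³] · [m³·s⁻¹] = kg·s⁻¹
Only B. matches s⁻¹.

B.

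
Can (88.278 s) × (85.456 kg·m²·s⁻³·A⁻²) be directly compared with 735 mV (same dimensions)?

No

In SI base units:
  (88.278 s) × (85.456 kg·m²·s⁻³·A⁻²):  [s] · [kg·m²·s⁻³·A⁻²] = kg·m²·s⁻²·A⁻²
  735 mV:  V = J·C⁻¹ = kg·m²·s⁻³·A⁻¹
kg·m²·s⁻²·A⁻² ≠ kg·m²·s⁻³·A⁻¹, so they cannot be added.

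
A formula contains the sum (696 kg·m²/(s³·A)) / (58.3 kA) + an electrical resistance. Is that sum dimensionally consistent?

Yes

Dimensions:
  (696 kg·m²/(s³·A)) / (58.3 kA):  [kg·m²·s⁻³·A⁻¹] / [A] = kg·m²·s⁻³·A⁻²
  an electrical resistance:  [electrical resistance] = kg·m²·s⁻³·A⁻²
Both are kg·m²·s⁻³·A⁻², so they have the same dimensions and can be added.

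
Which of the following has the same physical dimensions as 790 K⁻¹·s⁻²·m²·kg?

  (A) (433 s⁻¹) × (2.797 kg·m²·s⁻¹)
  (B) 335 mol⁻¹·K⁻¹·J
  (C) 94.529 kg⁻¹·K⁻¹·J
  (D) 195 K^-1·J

(D)

Reference: kg·m²·s⁻²·K⁻¹.
Each option:
  (A) [s⁻¹] · [kg·m²·s⁻¹] = kg·m²·s⁻²
  (B) J·mol⁻¹·K⁻¹ = N·m·mol⁻¹·K⁻¹ = kg·m²·s⁻²·K⁻¹·mol⁻¹
  (C) J·kg⁻¹·K⁻¹ = N·m·kg⁻¹·K⁻¹ = m²·s⁻²·K⁻¹
  (D) J·K⁻¹ = N·m·K⁻¹ = kg·m²·s⁻²·K⁻¹  ← same
Only (D) matches kg·m²·s⁻²·K⁻¹.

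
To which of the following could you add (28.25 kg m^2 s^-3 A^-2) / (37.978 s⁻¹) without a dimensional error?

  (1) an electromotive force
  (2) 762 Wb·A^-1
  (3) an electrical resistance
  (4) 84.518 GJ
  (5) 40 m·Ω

(2)

Reference: [kg·m²·s⁻³·A⁻²] / [s⁻¹] = kg·m²·s⁻²·A⁻².
Each option:
  (1) [electromotive force] = kg·m²·s⁻³·A⁻¹
  (2) Wb·A⁻¹ = V·s·A⁻¹ = kg·m²·s⁻²·A⁻²  ← same
  (3) [electrical resistance] = kg·m²·s⁻³·A⁻²
  (4) J = N·m = kg·m²·s⁻²
  (5) Ω·m = V·A⁻¹·m = kg·m³·s⁻³·A⁻²
Only (2) matches kg·m²·s⁻²·A⁻².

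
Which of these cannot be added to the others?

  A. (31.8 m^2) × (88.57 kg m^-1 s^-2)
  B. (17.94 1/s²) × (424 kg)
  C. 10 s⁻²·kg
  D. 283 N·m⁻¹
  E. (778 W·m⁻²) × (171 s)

A.

Dimensions:
  A. [m²] · [kg·m⁻¹·s⁻²] = kg·m·s⁻²
  B. [s⁻²] · [kg] = kg·s⁻²
  C. kg·s⁻²
  D. N·m⁻¹ = kg·m·s⁻²·m⁻¹ = kg·s⁻²
  E. [kg·s⁻³] · [s] = kg·s⁻²
All reduce to kg·s⁻² except A., which is kg·m·s⁻².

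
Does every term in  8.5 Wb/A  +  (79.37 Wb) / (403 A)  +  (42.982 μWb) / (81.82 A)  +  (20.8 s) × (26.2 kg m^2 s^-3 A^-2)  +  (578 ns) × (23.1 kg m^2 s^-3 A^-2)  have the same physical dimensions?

Reduce each to base SI dimensions:
  8.5 Wb/A:  Wb·A⁻¹ = V·s·A⁻¹ = kg·m²·s⁻²·A⁻²
  (79.37 Wb) / (403 A):  [kg·m²·s⁻²·A⁻¹] / [A] = kg·m²·s⁻²·A⁻²
  (42.982 μWb) / (81.82 A):  [kg·m²·s⁻²·A⁻¹] / [A] = kg·m²·s⁻²·A⁻²
  (20.8 s) × (26.2 kg m^2 s^-3 A^-2):  [s] · [kg·m²·s⁻³·A⁻²] = kg·m²·s⁻²·A⁻²
  (578 ns) × (23.1 kg m^2 s^-3 A^-2):  [s] · [kg·m²·s⁻³·A⁻²] = kg·m²·s⁻²·A⁻²
Every term reduces to kg·m²·s⁻²·A⁻².

Yes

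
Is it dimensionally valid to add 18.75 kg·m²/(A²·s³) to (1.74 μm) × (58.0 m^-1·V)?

Work out the base dimensions of each:
  18.75 kg·m²/(A²·s³):  kg·m²·s⁻³·A⁻²
  (1.74 μm) × (58.0 m^-1·V):  [m] · [kg·m·s⁻³·A⁻¹] = kg·m²·s⁻³·A⁻¹
kg·m²·s⁻³·A⁻² ≠ kg·m²·s⁻³·A⁻¹, so they cannot be added.

No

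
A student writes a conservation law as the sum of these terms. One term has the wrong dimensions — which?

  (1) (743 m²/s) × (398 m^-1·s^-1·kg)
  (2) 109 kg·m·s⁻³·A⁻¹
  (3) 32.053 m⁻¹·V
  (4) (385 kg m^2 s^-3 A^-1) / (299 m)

Expand each in SI base units:
  (1) [m²·s⁻¹] · [kg·m⁻¹·s⁻¹] = kg·m·s⁻²
  (2) kg·m·s⁻³·A⁻¹
  (3) V·m⁻¹ = J·C⁻¹·m⁻¹ = kg·m·s⁻³·A⁻¹
  (4) [kg·m²·s⁻³·A⁻¹] / [m] = kg·m·s⁻³·A⁻¹
All reduce to kg·m·s⁻³·A⁻¹ except (1), which is kg·m·s⁻².

(1)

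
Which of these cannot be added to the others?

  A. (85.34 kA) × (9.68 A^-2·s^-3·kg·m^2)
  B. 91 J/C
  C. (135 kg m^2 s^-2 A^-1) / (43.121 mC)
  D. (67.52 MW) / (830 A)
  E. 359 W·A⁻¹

Work out the base dimensions of each:
  A. [A] · [kg·m²·s⁻³·A⁻²] = kg·m²·s⁻³·A⁻¹
  B. J·C⁻¹ = N·m·(s·A)⁻¹ = kg·m²·s⁻³·A⁻¹
  C. [kg·m²·s⁻²·A⁻¹] / [s·A] = kg·m²·s⁻³·A⁻²
  D. [kg·m²·s⁻³] / [A] = kg·m²·s⁻³·A⁻¹
  E. W·A⁻¹ = J·s⁻¹·A⁻¹ = kg·m²·s⁻³·A⁻¹
All reduce to kg·m²·s⁻³·A⁻¹ except C., which is kg·m²·s⁻³·A⁻².

C.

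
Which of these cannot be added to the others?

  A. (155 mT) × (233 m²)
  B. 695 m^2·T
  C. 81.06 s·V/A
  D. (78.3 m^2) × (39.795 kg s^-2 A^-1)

C.

Expand each in SI base units:
  A. [kg·s⁻²·A⁻¹] · [m²] = kg·m²·s⁻²·A⁻¹
  B. T·m² = Wb·m⁻²·m² = kg·m²·s⁻²·A⁻¹
  C. V·s·A⁻¹ = J·C⁻¹·s·A⁻¹ = kg·m²·s⁻²·A⁻²
  D. [m²] · [kg·s⁻²·A⁻¹] = kg·m²·s⁻²·A⁻¹
All reduce to kg·m²·s⁻²·A⁻¹ except C., which is kg·m²·s⁻²·A⁻².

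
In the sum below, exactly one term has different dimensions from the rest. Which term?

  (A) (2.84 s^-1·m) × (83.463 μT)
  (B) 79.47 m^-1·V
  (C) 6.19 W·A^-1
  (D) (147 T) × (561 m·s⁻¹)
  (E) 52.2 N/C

In SI base units:
  (A) [m·s⁻¹] · [kg·s⁻²·A⁻¹] = kg·m·s⁻³·A⁻¹
  (B) V·m⁻¹ = J·C⁻¹·m⁻¹ = kg·m·s⁻³·A⁻¹
  (C) W·A⁻¹ = J·s⁻¹·A⁻¹ = kg·m²·s⁻³·A⁻¹
  (D) [kg·s⁻²·A⁻¹] · [m·s⁻¹] = kg·m·s⁻³·A⁻¹
  (E) N·C⁻¹ = kg·m·s⁻²·(s·A)⁻¹ = kg·m·s⁻³·A⁻¹
All reduce to kg·m·s⁻³·A⁻¹ except (C), which is kg·m²·s⁻³·A⁻¹.

(C)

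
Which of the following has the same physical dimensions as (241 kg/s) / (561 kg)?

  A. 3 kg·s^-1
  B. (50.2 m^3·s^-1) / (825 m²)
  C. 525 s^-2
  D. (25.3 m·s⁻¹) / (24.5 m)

Reference: [kg·s⁻¹] / [kg] = s⁻¹.
Each option:
  A. kg·s⁻¹
  B. [m³·s⁻¹] / [m²] = m·s⁻¹
  C. s⁻²
  D. [m·s⁻¹] / [m] = s⁻¹  ← same
Only D. matches s⁻¹.

D.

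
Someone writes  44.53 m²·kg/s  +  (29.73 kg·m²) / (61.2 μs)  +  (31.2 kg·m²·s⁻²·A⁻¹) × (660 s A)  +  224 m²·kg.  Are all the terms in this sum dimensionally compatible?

No

In SI base units:
  44.53 m²·kg/s:  kg·m²·s⁻¹
  (29.73 kg·m²) / (61.2 μs):  [kg·m²] / [s] = kg·m²·s⁻¹
  (31.2 kg·m²·s⁻²·A⁻¹) × (660 s A):  [kg·m²·s⁻²·A⁻¹] · [s·A] = kg·m²·s⁻¹
  224 m²·kg:  kg·m²
The terms do not share a single dimension (kg·m² vs kg·m²·s⁻¹).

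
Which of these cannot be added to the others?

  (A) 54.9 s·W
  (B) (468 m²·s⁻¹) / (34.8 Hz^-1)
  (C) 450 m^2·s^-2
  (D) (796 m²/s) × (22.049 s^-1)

(A)

Reduce each to base SI dimensions:
  (A) W·s = J·s⁻¹·s = kg·m²·s⁻²
  (B) [m²·s⁻¹] / [s] = m²·s⁻²
  (C) m²·s⁻²
  (D) [m²·s⁻¹] · [s⁻¹] = m²·s⁻²
All reduce to m²·s⁻² except (A), which is kg·m²·s⁻².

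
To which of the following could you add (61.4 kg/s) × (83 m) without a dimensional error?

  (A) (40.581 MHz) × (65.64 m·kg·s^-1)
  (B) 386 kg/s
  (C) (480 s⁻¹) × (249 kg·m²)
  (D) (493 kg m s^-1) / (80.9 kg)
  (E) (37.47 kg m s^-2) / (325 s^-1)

(E)

Reference: [kg·s⁻¹] · [m] = kg·m·s⁻¹.
Each option:
  (A) [s⁻¹] · [kg·m·s⁻¹] = kg·m·s⁻²
  (B) kg·s⁻¹
  (C) [s⁻¹] · [kg·m²] = kg·m²·s⁻¹
  (D) [kg·m·s⁻¹] / [kg] = m·s⁻¹
  (E) [kg·m·s⁻²] / [s⁻¹] = kg·m·s⁻¹  ← same
Only (E) matches kg·m·s⁻¹.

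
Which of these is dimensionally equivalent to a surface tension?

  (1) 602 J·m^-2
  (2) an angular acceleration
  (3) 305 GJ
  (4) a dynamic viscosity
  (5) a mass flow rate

Reference: [surface tension] = kg·s⁻².
Each option:
  (1) J·m⁻² = N·m·m⁻² = kg·s⁻²  ← same
  (2) [angular acceleration] = s⁻²
  (3) J = N·m = kg·m²·s⁻²
  (4) [dynamic viscosity] = kg·m⁻¹·s⁻¹
  (5) [mass flow rate] = kg·s⁻¹
Only (1) matches kg·s⁻².

(1)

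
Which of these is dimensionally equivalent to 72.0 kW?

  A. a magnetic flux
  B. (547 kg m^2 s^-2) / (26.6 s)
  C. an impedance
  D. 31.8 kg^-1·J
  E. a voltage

Reference: W = J·s⁻¹ = kg·m²·s⁻³.
Each option:
  A. [magnetic flux] = kg·m²·s⁻²·A⁻¹
  B. [kg·m²·s⁻²] / [s] = kg·m²·s⁻³  ← same
  C. [impedance] = kg·m²·s⁻³·A⁻²
  D. J·kg⁻¹ = N·m·kg⁻¹ = m²·s⁻²
  E. [voltage] = kg·m²·s⁻³·A⁻¹
Only B. matches kg·m²·s⁻³.

B.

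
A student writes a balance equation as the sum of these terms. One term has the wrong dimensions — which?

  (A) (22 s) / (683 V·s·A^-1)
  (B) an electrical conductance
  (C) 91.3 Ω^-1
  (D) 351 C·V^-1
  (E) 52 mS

(D)

Work out the base dimensions of each:
  (A) [s] / [kg·m²·s⁻²·A⁻²] = kg⁻¹·m⁻²·s³·A²
  (B) [electrical conductance] = kg⁻¹·m⁻²·s³·A²
  (C) Ω⁻¹ = (V·A⁻¹)⁻¹ = kg⁻¹·m⁻²·s³·A²
  (D) C·V⁻¹ = s·A·(J·C⁻¹)⁻¹ = kg⁻¹·m⁻²·s⁴·A²
  (E) S = Ω⁻¹ = kg⁻¹·m⁻²·s³·A²
All reduce to kg⁻¹·m⁻²·s³·A² except (D), which is kg⁻¹·m⁻²·s⁴·A².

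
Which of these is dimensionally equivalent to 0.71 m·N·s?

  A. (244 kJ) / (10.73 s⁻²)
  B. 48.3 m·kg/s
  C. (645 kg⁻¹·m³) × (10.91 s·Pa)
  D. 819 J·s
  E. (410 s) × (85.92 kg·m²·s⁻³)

D.

Reference: N·m·s = kg·m·s⁻²·m·s = kg·m²·s⁻¹.
Each option:
  A. [kg·m²·s⁻²] / [s⁻²] = kg·m²
  B. kg·m·s⁻¹
  C. [kg⁻¹·m³] · [kg·m⁻¹·s⁻¹] = m²·s⁻¹
  D. J·s = N·m·s = kg·m²·s⁻¹  ← same
  E. [s] · [kg·m²·s⁻³] = kg·m²·s⁻²
Only D. matches kg·m²·s⁻¹.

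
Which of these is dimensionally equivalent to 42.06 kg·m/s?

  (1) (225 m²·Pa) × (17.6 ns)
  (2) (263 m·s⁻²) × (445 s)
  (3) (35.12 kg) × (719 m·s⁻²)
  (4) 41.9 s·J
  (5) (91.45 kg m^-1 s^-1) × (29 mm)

Reference: kg·m·s⁻¹.
Each option:
  (1) [kg·m·s⁻²] · [s] = kg·m·s⁻¹  ← same
  (2) [m·s⁻²] · [s] = m·s⁻¹
  (3) [kg] · [m·s⁻²] = kg·m·s⁻²
  (4) J·s = N·m·s = kg·m²·s⁻¹
  (5) [kg·m⁻¹·s⁻¹] · [m] = kg·s⁻¹
Only (1) matches kg·m·s⁻¹.

(1)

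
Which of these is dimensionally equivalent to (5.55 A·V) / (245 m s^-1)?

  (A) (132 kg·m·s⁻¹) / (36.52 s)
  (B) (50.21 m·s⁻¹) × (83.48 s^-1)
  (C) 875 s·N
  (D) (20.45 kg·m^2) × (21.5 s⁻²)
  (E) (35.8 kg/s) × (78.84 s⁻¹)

(A)

Reference: [kg·m²·s⁻³] / [m·s⁻¹] = kg·m·s⁻².
Each option:
  (A) [kg·m·s⁻¹] / [s] = kg·m·s⁻²  ← same
  (B) [m·s⁻¹] · [s⁻¹] = m·s⁻²
  (C) N·s = kg·m·s⁻²·s = kg·m·s⁻¹
  (D) [kg·m²] · [s⁻²] = kg·m²·s⁻²
  (E) [kg·s⁻¹] · [s⁻¹] = kg·s⁻²
Only (A) matches kg·m·s⁻².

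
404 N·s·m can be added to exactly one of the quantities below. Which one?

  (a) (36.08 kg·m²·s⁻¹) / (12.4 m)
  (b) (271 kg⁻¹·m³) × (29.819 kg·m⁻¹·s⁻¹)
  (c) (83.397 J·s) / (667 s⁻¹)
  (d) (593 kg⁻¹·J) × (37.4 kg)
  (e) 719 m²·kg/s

(e)

Reference: N·m·s = kg·m·s⁻²·m·s = kg·m²·s⁻¹.
Each option:
  (a) [kg·m²·s⁻¹] / [m] = kg·m·s⁻¹
  (b) [kg⁻¹·m³] · [kg·m⁻¹·s⁻¹] = m²·s⁻¹
  (c) [kg·m²·s⁻¹] / [s⁻¹] = kg·m²
  (d) [m²·s⁻²] · [kg] = kg·m²·s⁻²
  (e) kg·m²·s⁻¹  ← same
Only (e) matches kg·m²·s⁻¹.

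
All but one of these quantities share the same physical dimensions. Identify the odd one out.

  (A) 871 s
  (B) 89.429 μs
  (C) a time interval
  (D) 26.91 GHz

In SI base units:
  (A) s
  (B) s
  (C) [time interval] = s
  (D) Hz = s⁻¹
All reduce to s except (D), which is s⁻¹.

(D)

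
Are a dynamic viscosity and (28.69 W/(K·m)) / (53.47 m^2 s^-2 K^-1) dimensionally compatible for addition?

Dimensions:
  a dynamic viscosity:  [dynamic viscosity] = kg·m⁻¹·s⁻¹
  (28.69 W/(K·m)) / (53.47 m^2 s^-2 K^-1):  [kg·m·s⁻³·K⁻¹] / [m²·s⁻²·K⁻¹] = kg·m⁻¹·s⁻¹
Both are kg·m⁻¹·s⁻¹, so they have the same dimensions and can be added.

Yes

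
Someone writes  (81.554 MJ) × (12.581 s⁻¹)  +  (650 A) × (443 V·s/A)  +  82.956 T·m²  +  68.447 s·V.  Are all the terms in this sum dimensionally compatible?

No

In SI base units:
  (81.554 MJ) × (12.581 s⁻¹):  [kg·m²·s⁻²] · [s⁻¹] = kg·m²·s⁻³
  (650 A) × (443 V·s/A):  [A] · [kg·m²·s⁻²·A⁻²] = kg·m²·s⁻²·A⁻¹
  82.956 T·m²:  T·m² = Wb·m⁻²·m² = kg·m²·s⁻²·A⁻¹
  68.447 s·V:  V·s = J·C⁻¹·s = kg·m²·s⁻²·A⁻¹
The terms do not share a single dimension (kg·m²·s⁻²·A⁻¹ vs kg·m²·s⁻³).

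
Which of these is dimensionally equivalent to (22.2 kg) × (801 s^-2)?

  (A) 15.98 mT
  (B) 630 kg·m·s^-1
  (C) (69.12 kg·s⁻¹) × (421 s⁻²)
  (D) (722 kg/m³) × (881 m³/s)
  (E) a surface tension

(E)

Reference: [kg] · [s⁻²] = kg·s⁻².
Each option:
  (A) T = Wb·m⁻² = kg·s⁻²·A⁻¹
  (B) kg·m·s⁻¹
  (C) [kg·s⁻¹] · [s⁻²] = kg·s⁻³
  (D) [kg·m⁻³] · [m³·s⁻¹] = kg·s⁻¹
  (E) [surface tension] = kg·s⁻²  ← same
Only (E) matches kg·s⁻².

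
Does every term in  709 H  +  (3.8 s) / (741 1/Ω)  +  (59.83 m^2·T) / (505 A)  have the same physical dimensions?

Yes

Reduce each to base SI dimensions:
  709 H:  H = V·s·A⁻¹ = kg·m²·s⁻²·A⁻²
  (3.8 s) / (741 1/Ω):  [s] / [kg⁻¹·m⁻²·s³·A²] = kg·m²·s⁻²·A⁻²
  (59.83 m^2·T) / (505 A):  [kg·m²·s⁻²·A⁻¹] / [A] = kg·m²·s⁻²·A⁻²
Every term reduces to kg·m²·s⁻²·A⁻².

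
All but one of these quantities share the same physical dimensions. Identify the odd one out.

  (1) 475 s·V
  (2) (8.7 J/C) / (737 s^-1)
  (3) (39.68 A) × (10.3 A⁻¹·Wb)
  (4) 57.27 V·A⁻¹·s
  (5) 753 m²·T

(4)

Dimensions:
  (1) V·s = J·C⁻¹·s = kg·m²·s⁻²·A⁻¹
  (2) [kg·m²·s⁻³·A⁻¹] / [s⁻¹] = kg·m²·s⁻²·A⁻¹
  (3) [A] · [kg·m²·s⁻²·A⁻²] = kg·m²·s⁻²·A⁻¹
  (4) V·s·A⁻¹ = J·C⁻¹·s·A⁻¹ = kg·m²·s⁻²·A⁻²
  (5) T·m² = Wb·m⁻²·m² = kg·m²·s⁻²·A⁻¹
All reduce to kg·m²·s⁻²·A⁻¹ except (4), which is kg·m²·s⁻²·A⁻².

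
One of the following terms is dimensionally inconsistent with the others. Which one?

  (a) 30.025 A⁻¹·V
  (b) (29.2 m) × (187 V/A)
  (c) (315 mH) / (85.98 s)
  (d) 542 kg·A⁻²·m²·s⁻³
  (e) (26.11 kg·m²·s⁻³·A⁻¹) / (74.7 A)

(b)

Expand each in SI base units:
  (a) V·A⁻¹ = J·C⁻¹·A⁻¹ = kg·m²·s⁻³·A⁻²
  (b) [m] · [kg·m²·s⁻³·A⁻²] = kg·m³·s⁻³·A⁻²
  (c) [kg·m²·s⁻²·A⁻²] / [s] = kg·m²·s⁻³·A⁻²
  (d) kg·m²·s⁻³·A⁻²
  (e) [kg·m²·s⁻³·A⁻¹] / [A] = kg·m²·s⁻³·A⁻²
All reduce to kg·m²·s⁻³·A⁻² except (b), which is kg·m³·s⁻³·A⁻².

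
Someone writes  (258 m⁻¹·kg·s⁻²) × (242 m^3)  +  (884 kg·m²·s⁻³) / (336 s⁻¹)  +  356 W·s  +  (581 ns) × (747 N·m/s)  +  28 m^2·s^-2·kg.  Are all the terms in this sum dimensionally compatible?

Work out the base dimensions of each:
  (258 m⁻¹·kg·s⁻²) × (242 m^3):  [kg·m⁻¹·s⁻²] · [m³] = kg·m²·s⁻²
  (884 kg·m²·s⁻³) / (336 s⁻¹):  [kg·m²·s⁻³] / [s⁻¹] = kg·m²·s⁻²
  356 W·s:  W·s = J·s⁻¹·s = kg·m²·s⁻²
  (581 ns) × (747 N·m/s):  [s] · [kg·m²·s⁻³] = kg·m²·s⁻²
  28 m^2·s^-2·kg:  kg·m²·s⁻²
Every term reduces to kg·m²·s⁻².

Yes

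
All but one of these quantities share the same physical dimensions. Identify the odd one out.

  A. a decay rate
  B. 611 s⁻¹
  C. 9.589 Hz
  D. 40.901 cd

Expand each in SI base units:
  A. [decay rate] = s⁻¹
  B. s⁻¹
  C. Hz = s⁻¹
  D. cd
All reduce to s⁻¹ except D., which is cd.

D.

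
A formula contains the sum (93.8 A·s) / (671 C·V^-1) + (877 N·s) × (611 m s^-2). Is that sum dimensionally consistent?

Reduce each to base SI dimensions:
  (93.8 A·s) / (671 C·V^-1):  [s·A] / [kg⁻¹·m⁻²·s⁴·A²] = kg·m²·s⁻³·A⁻¹
  (877 N·s) × (611 m s^-2):  [kg·m·s⁻¹] · [m·s⁻²] = kg·m²·s⁻³
kg·m²·s⁻³·A⁻¹ ≠ kg·m²·s⁻³, so they cannot be added.

No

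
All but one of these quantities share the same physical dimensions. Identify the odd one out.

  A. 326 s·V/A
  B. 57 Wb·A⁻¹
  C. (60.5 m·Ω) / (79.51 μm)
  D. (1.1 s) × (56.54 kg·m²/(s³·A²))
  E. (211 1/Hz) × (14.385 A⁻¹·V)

C.

Reduce each to base SI dimensions:
  A. V·s·A⁻¹ = J·C⁻¹·s·A⁻¹ = kg·m²·s⁻²·A⁻²
  B. Wb·A⁻¹ = V·s·A⁻¹ = kg·m²·s⁻²·A⁻²
  C. [kg·m³·s⁻³·A⁻²] / [m] = kg·m²·s⁻³·A⁻²
  D. [s] · [kg·m²·s⁻³·A⁻²] = kg·m²·s⁻²·A⁻²
  E. [s] · [kg·m²·s⁻³·A⁻²] = kg·m²·s⁻²·A⁻²
All reduce to kg·m²·s⁻²·A⁻² except C., which is kg·m²·s⁻³·A⁻².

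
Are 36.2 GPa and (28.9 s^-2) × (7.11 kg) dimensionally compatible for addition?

No

Work out the base dimensions of each:
  36.2 GPa:  Pa = N·m⁻² = kg·m⁻¹·s⁻²
  (28.9 s^-2) × (7.11 kg):  [s⁻²] · [kg] = kg·s⁻²
kg·m⁻¹·s⁻² ≠ kg·s⁻², so they cannot be added.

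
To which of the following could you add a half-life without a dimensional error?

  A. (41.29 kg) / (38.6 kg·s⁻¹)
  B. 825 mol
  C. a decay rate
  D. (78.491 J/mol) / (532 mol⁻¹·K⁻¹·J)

A.

Reference: [half-life] = s.
Each option:
  A. [kg] / [kg·s⁻¹] = s  ← same
  B. mol
  C. [decay rate] = s⁻¹
  D. [kg·m²·s⁻²·mol⁻¹] / [kg·m²·s⁻²·K⁻¹·mol⁻¹] = K
Only A. matches s.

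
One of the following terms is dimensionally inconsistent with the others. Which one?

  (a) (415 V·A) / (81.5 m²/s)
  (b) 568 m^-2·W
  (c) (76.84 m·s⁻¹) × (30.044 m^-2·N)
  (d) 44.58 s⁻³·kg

(a)

Reduce each to base SI dimensions:
  (a) [kg·m²·s⁻³] / [m²·s⁻¹] = kg·s⁻²
  (b) W·m⁻² = J·s⁻¹·m⁻² = kg·s⁻³
  (c) [m·s⁻¹] · [kg·m⁻¹·s⁻²] = kg·s⁻³
  (d) kg·s⁻³
All reduce to kg·s⁻³ except (a), which is kg·s⁻².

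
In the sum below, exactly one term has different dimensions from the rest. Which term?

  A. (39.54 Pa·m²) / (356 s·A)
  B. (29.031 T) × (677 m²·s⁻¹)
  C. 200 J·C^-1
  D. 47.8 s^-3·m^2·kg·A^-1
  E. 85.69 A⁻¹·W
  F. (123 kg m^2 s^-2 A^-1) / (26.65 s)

A.

Dimensions:
  A. [kg·m·s⁻²] / [s·A] = kg·m·s⁻³·A⁻¹
  B. [kg·s⁻²·A⁻¹] · [m²·s⁻¹] = kg·m²·s⁻³·A⁻¹
  C. J·C⁻¹ = N·m·(s·A)⁻¹ = kg·m²·s⁻³·A⁻¹
  D. kg·m²·s⁻³·A⁻¹
  E. W·A⁻¹ = J·s⁻¹·A⁻¹ = kg·m²·s⁻³·A⁻¹
  F. [kg·m²·s⁻²·A⁻¹] / [s] = kg·m²·s⁻³·A⁻¹
All reduce to kg·m²·s⁻³·A⁻¹ except A., which is kg·m·s⁻³·A⁻¹.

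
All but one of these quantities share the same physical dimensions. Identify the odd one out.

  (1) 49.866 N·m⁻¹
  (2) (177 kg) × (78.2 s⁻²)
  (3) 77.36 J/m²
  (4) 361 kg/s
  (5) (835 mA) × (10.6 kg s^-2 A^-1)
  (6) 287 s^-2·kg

Dimensions:
  (1) N·m⁻¹ = kg·m·s⁻²·m⁻¹ = kg·s⁻²
  (2) [kg] · [s⁻²] = kg·s⁻²
  (3) J·m⁻² = N·m·m⁻² = kg·s⁻²
  (4) kg·s⁻¹
  (5) [A] · [kg·s⁻²·A⁻¹] = kg·s⁻²
  (6) kg·s⁻²
All reduce to kg·s⁻² except (4), which is kg·s⁻¹.

(4)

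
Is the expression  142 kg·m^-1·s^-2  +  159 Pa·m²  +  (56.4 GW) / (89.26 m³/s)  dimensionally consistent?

In SI base units:
  142 kg·m^-1·s^-2:  kg·m⁻¹·s⁻²
  159 Pa·m²:  Pa·m² = N·m⁻²·m² = kg·m·s⁻²
  (56.4 GW) / (89.26 m³/s):  [kg·m²·s⁻³] / [m³·s⁻¹] = kg·m⁻¹·s⁻²
The terms do not share a single dimension (kg·m·s⁻² vs kg·m⁻¹·s⁻²).

No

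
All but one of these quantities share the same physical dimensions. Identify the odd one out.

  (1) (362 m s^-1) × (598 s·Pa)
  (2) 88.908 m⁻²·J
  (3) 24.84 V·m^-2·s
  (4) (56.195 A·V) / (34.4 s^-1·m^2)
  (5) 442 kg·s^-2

In SI base units:
  (1) [m·s⁻¹] · [kg·m⁻¹·s⁻¹] = kg·s⁻²
  (2) J·m⁻² = N·m·m⁻² = kg·s⁻²
  (3) V·s·m⁻² = J·C⁻¹·s·m⁻² = kg·s⁻²·A⁻¹
  (4) [kg·m²·s⁻³] / [m²·s⁻¹] = kg·s⁻²
  (5) kg·s⁻²
All reduce to kg·s⁻² except (3), which is kg·s⁻²·A⁻¹.

(3)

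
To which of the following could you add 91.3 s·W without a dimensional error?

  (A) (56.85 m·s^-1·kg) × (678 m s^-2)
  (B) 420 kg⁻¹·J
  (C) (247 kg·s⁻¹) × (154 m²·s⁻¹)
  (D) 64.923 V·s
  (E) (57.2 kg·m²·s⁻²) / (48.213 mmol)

Reference: W·s = J·s⁻¹·s = kg·m²·s⁻².
Each option:
  (A) [kg·m·s⁻¹] · [m·s⁻²] = kg·m²·s⁻³
  (B) J·kg⁻¹ = N·m·kg⁻¹ = m²·s⁻²
  (C) [kg·s⁻¹] · [m²·s⁻¹] = kg·m²·s⁻²  ← same
  (D) V·s = J·C⁻¹·s = kg·m²·s⁻²·A⁻¹
  (E) [kg·m²·s⁻²] / [mol] = kg·m²·s⁻²·mol⁻¹
Only (C) matches kg·m²·s⁻².

(C)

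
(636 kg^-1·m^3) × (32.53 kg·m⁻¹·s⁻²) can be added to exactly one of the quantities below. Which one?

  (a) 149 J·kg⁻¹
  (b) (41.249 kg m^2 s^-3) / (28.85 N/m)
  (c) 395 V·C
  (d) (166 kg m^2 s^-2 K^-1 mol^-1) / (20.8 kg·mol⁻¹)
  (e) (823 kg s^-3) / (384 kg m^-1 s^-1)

(a)

Reference: [kg⁻¹·m³] · [kg·m⁻¹·s⁻²] = m²·s⁻².
Each option:
  (a) J·kg⁻¹ = N·m·kg⁻¹ = m²·s⁻²  ← same
  (b) [kg·m²·s⁻³] / [kg·s⁻²] = m²·s⁻¹
  (c) C·V = s·A·J·C⁻¹ = kg·m²·s⁻²
  (d) [kg·m²·s⁻²·K⁻¹·mol⁻¹] / [kg·mol⁻¹] = m²·s⁻²·K⁻¹
  (e) [kg·s⁻³] / [kg·m⁻¹·s⁻¹] = m·s⁻²
Only (a) matches m²·s⁻².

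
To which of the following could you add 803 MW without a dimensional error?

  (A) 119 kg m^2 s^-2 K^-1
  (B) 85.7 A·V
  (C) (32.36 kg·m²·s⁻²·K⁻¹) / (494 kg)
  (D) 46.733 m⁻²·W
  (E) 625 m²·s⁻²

Reference: W = J·s⁻¹ = kg·m²·s⁻³.
Each option:
  (A) kg·m²·s⁻²·K⁻¹
  (B) V·A = J·C⁻¹·A = kg·m²·s⁻³  ← same
  (C) [kg·m²·s⁻²·K⁻¹] / [kg] = m²·s⁻²·K⁻¹
  (D) W·m⁻² = J·s⁻¹·m⁻² = kg·s⁻³
  (E) m²·s⁻²
Only (B) matches kg·m²·s⁻³.

(B)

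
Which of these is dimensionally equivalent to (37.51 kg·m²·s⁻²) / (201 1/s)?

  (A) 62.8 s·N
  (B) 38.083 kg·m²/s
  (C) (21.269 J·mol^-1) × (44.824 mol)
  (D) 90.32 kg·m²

(B)

Reference: [kg·m²·s⁻²] / [s⁻¹] = kg·m²·s⁻¹.
Each option:
  (A) N·s = kg·m·s⁻²·s = kg·m·s⁻¹
  (B) kg·m²·s⁻¹  ← same
  (C) [kg·m²·s⁻²·mol⁻¹] · [mol] = kg·m²·s⁻²
  (D) kg·m²
Only (B) matches kg·m²·s⁻¹.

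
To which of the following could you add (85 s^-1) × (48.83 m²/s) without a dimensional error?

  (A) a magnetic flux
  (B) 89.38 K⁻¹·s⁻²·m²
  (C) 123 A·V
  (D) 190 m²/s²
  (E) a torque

(D)

Reference: [s⁻¹] · [m²·s⁻¹] = m²·s⁻².
Each option:
  (A) [magnetic flux] = kg·m²·s⁻²·A⁻¹
  (B) m²·s⁻²·K⁻¹
  (C) V·A = J·C⁻¹·A = kg·m²·s⁻³
  (D) m²·s⁻²  ← same
  (E) [torque] = kg·m²·s⁻²
Only (D) matches m²·s⁻².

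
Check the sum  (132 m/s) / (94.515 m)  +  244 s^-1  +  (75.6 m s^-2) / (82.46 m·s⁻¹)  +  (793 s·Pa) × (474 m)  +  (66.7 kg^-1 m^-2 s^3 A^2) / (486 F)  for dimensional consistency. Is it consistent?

No

In SI base units:
  (132 m/s) / (94.515 m):  [m·s⁻¹] / [m] = s⁻¹
  244 s^-1:  s⁻¹
  (75.6 m s^-2) / (82.46 m·s⁻¹):  [m·s⁻²] / [m·s⁻¹] = s⁻¹
  (793 s·Pa) × (474 m):  [kg·m⁻¹·s⁻¹] · [m] = kg·s⁻¹
  (66.7 kg^-1 m^-2 s^3 A^2) / (486 F):  [kg⁻¹·m⁻²·s³·A²] / [kg⁻¹·m⁻²·s⁴·A²] = s⁻¹
The terms do not share a single dimension (kg·s⁻¹ vs s⁻¹).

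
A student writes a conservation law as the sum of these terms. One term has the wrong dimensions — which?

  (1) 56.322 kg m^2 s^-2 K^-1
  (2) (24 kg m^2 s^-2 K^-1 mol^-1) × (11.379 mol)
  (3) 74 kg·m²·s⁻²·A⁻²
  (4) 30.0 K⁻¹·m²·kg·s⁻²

Reduce each to base SI dimensions:
  (1) kg·m²·s⁻²·K⁻¹
  (2) [kg·m²·s⁻²·K⁻¹·mol⁻¹] · [mol] = kg·m²·s⁻²·K⁻¹
  (3) kg·m²·s⁻²·A⁻²
  (4) kg·m²·s⁻²·K⁻¹
All reduce to kg·m²·s⁻²·K⁻¹ except (3), which is kg·m²·s⁻²·A⁻².

(3)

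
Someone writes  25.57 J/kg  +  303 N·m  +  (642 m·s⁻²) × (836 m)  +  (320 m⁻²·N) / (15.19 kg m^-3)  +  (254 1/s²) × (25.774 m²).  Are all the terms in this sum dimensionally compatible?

Dimensions:
  25.57 J/kg:  J·kg⁻¹ = N·m·kg⁻¹ = m²·s⁻²
  303 N·m:  N·m = kg·m·s⁻²·m = kg·m²·s⁻²
  (642 m·s⁻²) × (836 m):  [m·s⁻²] · [m] = m²·s⁻²
  (320 m⁻²·N) / (15.19 kg m^-3):  [kg·m⁻¹·s⁻²] / [kg·m⁻³] = m²·s⁻²
  (254 1/s²) × (25.774 m²):  [s⁻²] · [m²] = m²·s⁻²
The terms do not share a single dimension (kg·m²·s⁻² vs m²·s⁻²).

No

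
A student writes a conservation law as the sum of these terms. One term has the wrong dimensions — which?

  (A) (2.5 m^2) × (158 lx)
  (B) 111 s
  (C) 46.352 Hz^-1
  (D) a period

Expand each in SI base units:
  (A) [m²] · [m⁻²·cd] = cd
  (B) s
  (C) Hz⁻¹ = (s⁻¹)⁻¹ = s
  (D) [period] = s
All reduce to s except (A), which is cd.

(A)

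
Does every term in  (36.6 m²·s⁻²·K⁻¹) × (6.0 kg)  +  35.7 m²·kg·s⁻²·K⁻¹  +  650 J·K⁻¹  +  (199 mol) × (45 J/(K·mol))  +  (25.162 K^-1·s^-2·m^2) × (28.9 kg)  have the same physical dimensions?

Reduce each to base SI dimensions:
  (36.6 m²·s⁻²·K⁻¹) × (6.0 kg):  [m²·s⁻²·K⁻¹] · [kg] = kg·m²·s⁻²·K⁻¹
  35.7 m²·kg·s⁻²·K⁻¹:  kg·m²·s⁻²·K⁻¹
  650 J·K⁻¹:  J·K⁻¹ = N·m·K⁻¹ = kg·m²·s⁻²·K⁻¹
  (199 mol) × (45 J/(K·mol)):  [mol] · [kg·m²·s⁻²·K⁻¹·mol⁻¹] = kg·m²·s⁻²·K⁻¹
  (25.162 K^-1·s^-2·m^2) × (28.9 kg):  [m²·s⁻²·K⁻¹] · [kg] = kg·m²·s⁻²·K⁻¹
Every term reduces to kg·m²·s⁻²·K⁻¹.

Yes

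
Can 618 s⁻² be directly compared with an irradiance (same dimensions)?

No

Reduce each to base SI dimensions:
  618 s⁻²:  s⁻²
  an irradiance:  [irradiance] = kg·s⁻³
s⁻² ≠ kg·s⁻³, so they cannot be added.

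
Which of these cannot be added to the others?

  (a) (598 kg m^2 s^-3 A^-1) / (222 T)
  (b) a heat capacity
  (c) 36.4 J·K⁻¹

(a)

Expand each in SI base units:
  (a) [kg·m²·s⁻³·A⁻¹] / [kg·s⁻²·A⁻¹] = m²·s⁻¹
  (b) [heat capacity] = kg·m²·s⁻²·K⁻¹
  (c) J·K⁻¹ = N·m·K⁻¹ = kg·m²·s⁻²·K⁻¹
All reduce to kg·m²·s⁻²·K⁻¹ except (a), which is m²·s⁻¹.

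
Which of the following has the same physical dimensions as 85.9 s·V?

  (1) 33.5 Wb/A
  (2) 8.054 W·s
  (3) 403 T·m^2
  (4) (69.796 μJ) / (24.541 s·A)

(3)

Reference: V·s = J·C⁻¹·s = kg·m²·s⁻²·A⁻¹.
Each option:
  (1) Wb·A⁻¹ = V·s·A⁻¹ = kg·m²·s⁻²·A⁻²
  (2) W·s = J·s⁻¹·s = kg·m²·s⁻²
  (3) T·m² = Wb·m⁻²·m² = kg·m²·s⁻²·A⁻¹  ← same
  (4) [kg·m²·s⁻²] / [s·A] = kg·m²·s⁻³·A⁻¹
Only (3) matches kg·m²·s⁻²·A⁻¹.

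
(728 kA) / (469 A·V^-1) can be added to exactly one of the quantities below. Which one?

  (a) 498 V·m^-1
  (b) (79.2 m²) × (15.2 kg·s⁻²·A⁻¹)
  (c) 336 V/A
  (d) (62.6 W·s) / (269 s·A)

(d)

Reference: [A] / [kg⁻¹·m⁻²·s³·A²] = kg·m²·s⁻³·A⁻¹.
Each option:
  (a) V·m⁻¹ = J·C⁻¹·m⁻¹ = kg·m·s⁻³·A⁻¹
  (b) [m²] · [kg·s⁻²·A⁻¹] = kg·m²·s⁻²·A⁻¹
  (c) V·A⁻¹ = J·C⁻¹·A⁻¹ = kg·m²·s⁻³·A⁻²
  (d) [kg·m²·s⁻²] / [s·A] = kg·m²·s⁻³·A⁻¹  ← same
Only (d) matches kg·m²·s⁻³·A⁻¹.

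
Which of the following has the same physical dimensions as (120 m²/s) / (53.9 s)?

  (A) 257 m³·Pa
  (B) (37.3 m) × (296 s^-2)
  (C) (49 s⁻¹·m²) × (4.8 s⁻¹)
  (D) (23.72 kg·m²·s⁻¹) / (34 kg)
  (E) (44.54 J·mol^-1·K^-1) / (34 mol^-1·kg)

Reference: [m²·s⁻¹] / [s] = m²·s⁻².
Each option:
  (A) Pa·m³ = N·m⁻²·m³ = kg·m²·s⁻²
  (B) [m] · [s⁻²] = m·s⁻²
  (C) [m²·s⁻¹] · [s⁻¹] = m²·s⁻²  ← same
  (D) [kg·m²·s⁻¹] / [kg] = m²·s⁻¹
  (E) [kg·m²·s⁻²·K⁻¹·mol⁻¹] / [kg·mol⁻¹] = m²·s⁻²·K⁻¹
Only (C) matches m²·s⁻².

(C)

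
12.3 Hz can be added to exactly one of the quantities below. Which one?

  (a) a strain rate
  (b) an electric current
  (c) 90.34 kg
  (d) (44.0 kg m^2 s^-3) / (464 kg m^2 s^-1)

Reference: Hz = s⁻¹.
Each option:
  (a) [strain rate] = s⁻¹  ← same
  (b) [electric current] = A
  (c) kg
  (d) [kg·m²·s⁻³] / [kg·m²·s⁻¹] = s⁻²
Only (a) matches s⁻¹.

(a)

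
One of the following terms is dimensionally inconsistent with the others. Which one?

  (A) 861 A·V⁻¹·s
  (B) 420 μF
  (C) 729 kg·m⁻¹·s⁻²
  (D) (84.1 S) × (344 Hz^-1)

(C)

Expand each in SI base units:
  (A) A·s·V⁻¹ = A·s·(J·C⁻¹)⁻¹ = kg⁻¹·m⁻²·s⁴·A²
  (B) F = C·V⁻¹ = kg⁻¹·m⁻²·s⁴·A²
  (C) kg·m⁻¹·s⁻²
  (D) [kg⁻¹·m⁻²·s³·A²] · [s] = kg⁻¹·m⁻²·s⁴·A²
All reduce to kg⁻¹·m⁻²·s⁴·A² except (C), which is kg·m⁻¹·s⁻².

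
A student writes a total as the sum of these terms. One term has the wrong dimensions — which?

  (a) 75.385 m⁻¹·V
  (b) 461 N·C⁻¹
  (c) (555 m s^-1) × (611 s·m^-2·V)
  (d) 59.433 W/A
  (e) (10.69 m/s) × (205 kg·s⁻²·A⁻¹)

Reduce each to base SI dimensions:
  (a) V·m⁻¹ = J·C⁻¹·m⁻¹ = kg·m·s⁻³·A⁻¹
  (b) N·C⁻¹ = kg·m·s⁻²·(s·A)⁻¹ = kg·m·s⁻³·A⁻¹
  (c) [m·s⁻¹] · [kg·s⁻²·A⁻¹] = kg·m·s⁻³·A⁻¹
  (d) W·A⁻¹ = J·s⁻¹·A⁻¹ = kg·m²·s⁻³·A⁻¹
  (e) [m·s⁻¹] · [kg·s⁻²·A⁻¹] = kg·m·s⁻³·A⁻¹
All reduce to kg·m·s⁻³·A⁻¹ except (d), which is kg·m²·s⁻³·A⁻¹.

(d)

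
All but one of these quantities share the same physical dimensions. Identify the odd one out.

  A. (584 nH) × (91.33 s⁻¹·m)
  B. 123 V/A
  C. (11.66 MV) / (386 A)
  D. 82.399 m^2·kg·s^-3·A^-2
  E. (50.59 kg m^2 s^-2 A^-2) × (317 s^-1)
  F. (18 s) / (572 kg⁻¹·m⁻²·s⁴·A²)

In SI base units:
  A. [kg·m²·s⁻²·A⁻²] · [m·s⁻¹] = kg·m³·s⁻³·A⁻²
  B. V·A⁻¹ = J·C⁻¹·A⁻¹ = kg·m²·s⁻³·A⁻²
  C. [kg·m²·s⁻³·A⁻¹] / [A] = kg·m²·s⁻³·A⁻²
  D. kg·m²·s⁻³·A⁻²
  E. [kg·m²·s⁻²·A⁻²] · [s⁻¹] = kg·m²·s⁻³·A⁻²
  F. [s] / [kg⁻¹·m⁻²·s⁴·A²] = kg·m²·s⁻³·A⁻²
All reduce to kg·m²·s⁻³·A⁻² except A., which is kg·m³·s⁻³·A⁻².

A.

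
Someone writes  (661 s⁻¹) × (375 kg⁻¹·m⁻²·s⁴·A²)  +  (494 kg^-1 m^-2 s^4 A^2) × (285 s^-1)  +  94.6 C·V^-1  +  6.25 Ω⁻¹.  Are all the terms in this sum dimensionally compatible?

No

Reduce each to base SI dimensions:
  (661 s⁻¹) × (375 kg⁻¹·m⁻²·s⁴·A²):  [s⁻¹] · [kg⁻¹·m⁻²·s⁴·A²] = kg⁻¹·m⁻²·s³·A²
  (494 kg^-1 m^-2 s^4 A^2) × (285 s^-1):  [kg⁻¹·m⁻²·s⁴·A²] · [s⁻¹] = kg⁻¹·m⁻²·s³·A²
  94.6 C·V^-1:  C·V⁻¹ = s·A·(J·C⁻¹)⁻¹ = kg⁻¹·m⁻²·s⁴·A²
  6.25 Ω⁻¹:  Ω⁻¹ = (V·A⁻¹)⁻¹ = kg⁻¹·m⁻²·s³·A²
The terms do not share a single dimension (kg⁻¹·m⁻²·s³·A² vs kg⁻¹·m⁻²·s⁴·A²).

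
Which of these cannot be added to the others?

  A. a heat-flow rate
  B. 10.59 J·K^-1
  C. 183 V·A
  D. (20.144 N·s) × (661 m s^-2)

Work out the base dimensions of each:
  A. [heat-flow rate] = kg·m²·s⁻³
  B. J·K⁻¹ = N·m·K⁻¹ = kg·m²·s⁻²·K⁻¹
  C. V·A = J·C⁻¹·A = kg·m²·s⁻³
  D. [kg·m·s⁻¹] · [m·s⁻²] = kg·m²·s⁻³
All reduce to kg·m²·s⁻³ except B., which is kg·m²·s⁻²·K⁻¹.

B.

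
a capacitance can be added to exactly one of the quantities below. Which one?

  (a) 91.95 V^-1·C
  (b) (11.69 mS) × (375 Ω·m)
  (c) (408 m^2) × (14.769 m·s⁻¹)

(a)

Reference: [capacitance] = kg⁻¹·m⁻²·s⁴·A².
Each option:
  (a) C·V⁻¹ = s·A·(J·C⁻¹)⁻¹ = kg⁻¹·m⁻²·s⁴·A²  ← same
  (b) [kg⁻¹·m⁻²·s³·A²] · [kg·m³·s⁻³·A⁻²] = m
  (c) [m²] · [m·s⁻¹] = m³·s⁻¹
Only (a) matches kg⁻¹·m⁻²·s⁴·A².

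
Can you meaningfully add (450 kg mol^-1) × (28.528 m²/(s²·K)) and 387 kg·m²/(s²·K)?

Reduce each to base SI dimensions:
  (450 kg mol^-1) × (28.528 m²/(s²·K)):  [kg·mol⁻¹] · [m²·s⁻²·K⁻¹] = kg·m²·s⁻²·K⁻¹·mol⁻¹
  387 kg·m²/(s²·K):  kg·m²·s⁻²·K⁻¹
kg·m²·s⁻²·K⁻¹·mol⁻¹ ≠ kg·m²·s⁻²·K⁻¹, so they cannot be added.

No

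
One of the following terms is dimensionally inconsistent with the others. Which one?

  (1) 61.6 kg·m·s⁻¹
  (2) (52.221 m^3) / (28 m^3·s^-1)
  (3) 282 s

(1)

Dimensions:
  (1) kg·m·s⁻¹
  (2) [m³] / [m³·s⁻¹] = s
  (3) s
All reduce to s except (1), which is kg·m·s⁻¹.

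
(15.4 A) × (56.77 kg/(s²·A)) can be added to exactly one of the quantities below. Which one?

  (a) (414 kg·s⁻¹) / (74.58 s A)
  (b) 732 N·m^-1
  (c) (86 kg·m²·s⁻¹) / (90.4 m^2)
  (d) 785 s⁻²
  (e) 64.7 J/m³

Reference: [A] · [kg·s⁻²·A⁻¹] = kg·s⁻².
Each option:
  (a) [kg·s⁻¹] / [s·A] = kg·s⁻²·A⁻¹
  (b) N·m⁻¹ = kg·m·s⁻²·m⁻¹ = kg·s⁻²  ← same
  (c) [kg·m²·s⁻¹] / [m²] = kg·s⁻¹
  (d) s⁻²
  (e) J·m⁻³ = N·m·m⁻³ = kg·m⁻¹·s⁻²
Only (b) matches kg·s⁻².

(b)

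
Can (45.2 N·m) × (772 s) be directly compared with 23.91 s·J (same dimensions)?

Reduce each to base SI dimensions:
  (45.2 N·m) × (772 s):  [kg·m²·s⁻²] · [s] = kg·m²·s⁻¹
  23.91 s·J:  J·s = N·m·s = kg·m²·s⁻¹
Both are kg·m²·s⁻¹, so they have the same dimensions and can be added.

Yes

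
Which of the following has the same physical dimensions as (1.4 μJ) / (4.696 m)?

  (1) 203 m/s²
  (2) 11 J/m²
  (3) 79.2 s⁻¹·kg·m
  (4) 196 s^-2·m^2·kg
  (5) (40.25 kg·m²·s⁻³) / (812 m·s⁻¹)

Reference: [kg·m²·s⁻²] / [m] = kg·m·s⁻².
Each option:
  (1) m·s⁻²
  (2) J·m⁻² = N·m·m⁻² = kg·s⁻²
  (3) kg·m·s⁻¹
  (4) kg·m²·s⁻²
  (5) [kg·m²·s⁻³] / [m·s⁻¹] = kg·m·s⁻²  ← same
Only (5) matches kg·m·s⁻².

(5)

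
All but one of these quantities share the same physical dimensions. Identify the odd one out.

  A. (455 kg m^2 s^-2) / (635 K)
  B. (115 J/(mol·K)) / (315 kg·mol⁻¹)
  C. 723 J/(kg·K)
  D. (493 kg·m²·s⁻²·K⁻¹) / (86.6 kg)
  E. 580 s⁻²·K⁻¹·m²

A.

Expand each in SI base units:
  A. [kg·m²·s⁻²] / [K] = kg·m²·s⁻²·K⁻¹
  B. [kg·m²·s⁻²·K⁻¹·mol⁻¹] / [kg·mol⁻¹] = m²·s⁻²·K⁻¹
  C. J·kg⁻¹·K⁻¹ = N·m·kg⁻¹·K⁻¹ = m²·s⁻²·K⁻¹
  D. [kg·m²·s⁻²·K⁻¹] / [kg] = m²·s⁻²·K⁻¹
  E. m²·s⁻²·K⁻¹
All reduce to m²·s⁻²·K⁻¹ except A., which is kg·m²·s⁻²·K⁻¹.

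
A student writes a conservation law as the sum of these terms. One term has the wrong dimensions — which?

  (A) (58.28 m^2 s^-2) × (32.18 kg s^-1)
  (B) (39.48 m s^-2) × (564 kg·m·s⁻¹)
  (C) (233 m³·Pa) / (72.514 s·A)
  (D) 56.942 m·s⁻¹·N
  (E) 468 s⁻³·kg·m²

In SI base units:
  (A) [m²·s⁻²] · [kg·s⁻¹] = kg·m²·s⁻³
  (B) [m·s⁻²] · [kg·m·s⁻¹] = kg·m²·s⁻³
  (C) [kg·m²·s⁻²] / [s·A] = kg·m²·s⁻³·A⁻¹
  (D) N·m·s⁻¹ = kg·m·s⁻²·m·s⁻¹ = kg·m²·s⁻³
  (E) kg·m²·s⁻³
All reduce to kg·m²·s⁻³ except (C), which is kg·m²·s⁻³·A⁻¹.

(C)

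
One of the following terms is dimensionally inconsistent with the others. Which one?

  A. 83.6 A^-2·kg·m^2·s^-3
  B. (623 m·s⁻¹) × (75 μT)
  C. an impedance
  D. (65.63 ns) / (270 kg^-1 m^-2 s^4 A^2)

Reduce each to base SI dimensions:
  A. kg·m²·s⁻³·A⁻²
  B. [m·s⁻¹] · [kg·s⁻²·A⁻¹] = kg·m·s⁻³·A⁻¹
  C. [impedance] = kg·m²·s⁻³·A⁻²
  D. [s] / [kg⁻¹·m⁻²·s⁴·A²] = kg·m²·s⁻³·A⁻²
All reduce to kg·m²·s⁻³·A⁻² except B., which is kg·m·s⁻³·A⁻¹.

B.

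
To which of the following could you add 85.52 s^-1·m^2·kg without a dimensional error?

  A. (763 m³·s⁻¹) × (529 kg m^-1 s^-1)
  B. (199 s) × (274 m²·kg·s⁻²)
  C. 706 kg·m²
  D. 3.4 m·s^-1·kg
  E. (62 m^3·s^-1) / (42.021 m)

B.

Reference: kg·m²·s⁻¹.
Each option:
  A. [m³·s⁻¹] · [kg·m⁻¹·s⁻¹] = kg·m²·s⁻²
  B. [s] · [kg·m²·s⁻²] = kg·m²·s⁻¹  ← same
  C. kg·m²
  D. kg·m·s⁻¹
  E. [m³·s⁻¹] / [m] = m²·s⁻¹
Only B. matches kg·m²·s⁻¹.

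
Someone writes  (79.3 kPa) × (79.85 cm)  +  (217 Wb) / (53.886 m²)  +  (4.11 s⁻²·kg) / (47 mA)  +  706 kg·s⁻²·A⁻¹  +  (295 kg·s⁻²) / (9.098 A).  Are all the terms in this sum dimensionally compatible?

No

In SI base units:
  (79.3 kPa) × (79.85 cm):  [kg·m⁻¹·s⁻²] · [m] = kg·s⁻²
  (217 Wb) / (53.886 m²):  [kg·m²·s⁻²·A⁻¹] / [m²] = kg·s⁻²·A⁻¹
  (4.11 s⁻²·kg) / (47 mA):  [kg·s⁻²] / [A] = kg·s⁻²·A⁻¹
  706 kg·s⁻²·A⁻¹:  kg·s⁻²·A⁻¹
  (295 kg·s⁻²) / (9.098 A):  [kg·s⁻²] / [A] = kg·s⁻²·A⁻¹
The terms do not share a single dimension (kg·s⁻² vs kg·s⁻²·A⁻¹).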